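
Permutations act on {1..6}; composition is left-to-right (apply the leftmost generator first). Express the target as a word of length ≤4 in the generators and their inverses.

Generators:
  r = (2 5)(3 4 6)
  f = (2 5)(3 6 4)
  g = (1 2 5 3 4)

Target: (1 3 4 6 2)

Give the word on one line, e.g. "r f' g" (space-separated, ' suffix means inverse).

r' g r g

  after r': (2 5)(3 6 4)
  after g: (1 2 3 6)
  after r: (1 5 2 4 6)
  after g: (1 3 4 6 2)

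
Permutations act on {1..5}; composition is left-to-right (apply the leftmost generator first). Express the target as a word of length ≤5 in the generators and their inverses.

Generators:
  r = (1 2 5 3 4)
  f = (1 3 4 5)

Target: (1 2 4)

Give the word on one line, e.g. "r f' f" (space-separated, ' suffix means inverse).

r' f r' f'

  after r': (1 4 3 5 2)
  after f: (1 5 2 3)
  after r': (1 2 5)(3 4)
  after f': (1 2 4)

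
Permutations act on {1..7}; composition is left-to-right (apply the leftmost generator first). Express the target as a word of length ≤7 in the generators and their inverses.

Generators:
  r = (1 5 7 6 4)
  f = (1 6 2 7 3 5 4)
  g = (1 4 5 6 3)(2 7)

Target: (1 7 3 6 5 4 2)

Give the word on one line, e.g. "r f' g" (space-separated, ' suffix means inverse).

g' r g f r'

  after g': (1 3 6 5 4)(2 7)
  after r: (1 3 4 5)(2 6 7)
  after g: (2 3 5 4 6)
  after f: (1 6 7 3 4 2 5)
  after r': (1 7 3 6 5 4 2)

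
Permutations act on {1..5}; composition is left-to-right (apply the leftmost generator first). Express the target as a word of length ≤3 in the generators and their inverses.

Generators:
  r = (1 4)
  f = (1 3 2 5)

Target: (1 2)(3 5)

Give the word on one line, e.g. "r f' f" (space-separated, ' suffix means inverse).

f' f'

  after f': (1 5 2 3)
  after f': (1 2)(3 5)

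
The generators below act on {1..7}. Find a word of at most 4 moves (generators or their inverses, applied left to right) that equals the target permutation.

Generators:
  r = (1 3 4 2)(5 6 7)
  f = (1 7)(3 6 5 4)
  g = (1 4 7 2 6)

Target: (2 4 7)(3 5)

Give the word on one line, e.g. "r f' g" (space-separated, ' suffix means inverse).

  after r: (1 3 4 2)(5 6 7)
  after f': (1 4 2 7 6)(3 5)
  after g': (2 4 7)(3 5)

r f' g'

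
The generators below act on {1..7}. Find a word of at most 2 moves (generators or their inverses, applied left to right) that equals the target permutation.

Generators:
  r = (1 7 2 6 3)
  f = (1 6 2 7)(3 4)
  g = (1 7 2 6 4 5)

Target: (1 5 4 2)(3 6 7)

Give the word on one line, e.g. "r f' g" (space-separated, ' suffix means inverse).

g' r'

  after g': (1 5 4 6 2 7)
  after r': (1 5 4 2)(3 6 7)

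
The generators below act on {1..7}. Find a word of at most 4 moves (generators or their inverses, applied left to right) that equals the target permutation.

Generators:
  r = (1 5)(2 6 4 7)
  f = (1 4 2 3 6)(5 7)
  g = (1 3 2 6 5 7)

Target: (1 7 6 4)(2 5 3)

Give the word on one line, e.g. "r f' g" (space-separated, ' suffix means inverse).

  after r: (1 5)(2 6 4 7)
  after g: (1 7 6 4)(2 5 3)

r g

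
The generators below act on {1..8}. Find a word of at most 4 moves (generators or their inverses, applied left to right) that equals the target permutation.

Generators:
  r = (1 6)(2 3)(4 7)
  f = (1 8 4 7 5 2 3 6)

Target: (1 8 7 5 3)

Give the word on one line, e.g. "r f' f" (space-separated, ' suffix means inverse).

f r

  after f: (1 8 4 7 5 2 3 6)
  after r: (1 8 7 5 3)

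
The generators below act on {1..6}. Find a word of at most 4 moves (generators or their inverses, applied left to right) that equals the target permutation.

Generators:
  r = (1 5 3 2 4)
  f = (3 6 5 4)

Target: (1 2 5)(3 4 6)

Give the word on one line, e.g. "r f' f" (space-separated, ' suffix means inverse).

f f r' r'

  after f: (3 6 5 4)
  after f: (3 5)(4 6)
  after r': (1 4 6 2 3)
  after r': (1 2 5)(3 4 6)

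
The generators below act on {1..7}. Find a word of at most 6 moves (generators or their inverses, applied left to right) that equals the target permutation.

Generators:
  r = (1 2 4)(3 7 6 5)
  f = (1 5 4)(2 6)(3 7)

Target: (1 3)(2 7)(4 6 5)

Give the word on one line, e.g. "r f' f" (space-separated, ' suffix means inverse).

f r' r' f'

  after f: (1 5 4)(2 6)(3 7)
  after r': (1 6)(2 7 5)
  after r': (1 7 6 4 2 3 5)
  after f': (1 3)(2 7)(4 6 5)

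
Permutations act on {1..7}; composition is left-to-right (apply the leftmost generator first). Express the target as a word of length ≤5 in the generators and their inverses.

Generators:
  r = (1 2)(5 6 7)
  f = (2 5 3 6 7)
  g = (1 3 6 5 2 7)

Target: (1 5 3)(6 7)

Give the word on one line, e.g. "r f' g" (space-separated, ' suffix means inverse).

f r' r' g f'

  after f: (2 5 3 6 7)
  after r': (1 2 7)(3 5)
  after r': (2 6 5 3 7)
  after g: (1 3)(2 5 6)
  after f': (1 5 3)(6 7)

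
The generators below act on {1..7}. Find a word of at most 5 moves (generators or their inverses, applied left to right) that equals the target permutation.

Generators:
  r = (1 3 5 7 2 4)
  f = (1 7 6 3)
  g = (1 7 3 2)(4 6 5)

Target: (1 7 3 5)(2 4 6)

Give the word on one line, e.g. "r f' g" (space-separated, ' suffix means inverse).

r' f f r g

  after r': (1 4 2 7 5 3)
  after f: (1 4 2 6 3 7 5)
  after f: (1 4 2 3 6)(5 7)
  after r: (2 5)(3 6)
  after g: (1 7 3 5)(2 4 6)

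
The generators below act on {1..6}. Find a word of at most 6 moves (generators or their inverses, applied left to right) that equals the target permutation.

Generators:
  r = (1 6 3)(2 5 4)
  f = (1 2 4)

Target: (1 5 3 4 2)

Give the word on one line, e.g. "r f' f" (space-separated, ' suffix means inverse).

  after f': (1 4 2)
  after r: (1 2 6 3)(4 5)
  after f: (1 4 5)(2 6 3)
  after r': (1 5 3 4 2)

f' r f r'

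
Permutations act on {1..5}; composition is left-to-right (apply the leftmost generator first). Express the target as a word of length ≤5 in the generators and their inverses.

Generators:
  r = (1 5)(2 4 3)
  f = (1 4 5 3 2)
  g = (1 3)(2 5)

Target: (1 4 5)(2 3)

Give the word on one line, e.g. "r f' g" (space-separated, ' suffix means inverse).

g' r' g

  after g': (1 3)(2 5)
  after r': (1 4 2)(3 5)
  after g: (1 4 5)(2 3)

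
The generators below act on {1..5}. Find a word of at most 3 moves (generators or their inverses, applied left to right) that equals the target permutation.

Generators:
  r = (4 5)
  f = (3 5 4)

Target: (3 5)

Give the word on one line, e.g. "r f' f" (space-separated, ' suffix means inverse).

r' f

  after r': (4 5)
  after f: (3 5)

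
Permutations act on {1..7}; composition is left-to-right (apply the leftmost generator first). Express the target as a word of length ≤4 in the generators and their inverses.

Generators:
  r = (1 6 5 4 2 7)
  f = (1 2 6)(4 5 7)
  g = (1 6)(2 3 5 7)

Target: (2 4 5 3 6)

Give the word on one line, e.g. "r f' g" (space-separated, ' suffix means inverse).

  after g': (1 6)(2 7 5 3)
  after f: (2 4 5 3 6)

g' f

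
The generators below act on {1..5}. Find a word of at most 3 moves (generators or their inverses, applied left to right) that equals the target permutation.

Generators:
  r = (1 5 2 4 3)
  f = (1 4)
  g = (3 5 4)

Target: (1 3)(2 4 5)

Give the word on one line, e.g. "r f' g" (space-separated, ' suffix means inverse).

f' r

  after f': (1 4)
  after r: (1 3)(2 4 5)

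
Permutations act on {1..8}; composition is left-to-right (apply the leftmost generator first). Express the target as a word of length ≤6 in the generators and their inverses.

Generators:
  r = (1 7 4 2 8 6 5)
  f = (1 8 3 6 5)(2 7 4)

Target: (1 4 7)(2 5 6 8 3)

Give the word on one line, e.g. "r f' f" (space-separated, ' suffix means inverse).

r f' f' r f'

  after r: (1 7 4 2 8 6 5)
  after f': (1 2)(3 8)
  after f': (1 4 7 2 5 6 3)
  after r: (1 2)(3 7 8 6)
  after f': (1 4 7)(2 5 6 8 3)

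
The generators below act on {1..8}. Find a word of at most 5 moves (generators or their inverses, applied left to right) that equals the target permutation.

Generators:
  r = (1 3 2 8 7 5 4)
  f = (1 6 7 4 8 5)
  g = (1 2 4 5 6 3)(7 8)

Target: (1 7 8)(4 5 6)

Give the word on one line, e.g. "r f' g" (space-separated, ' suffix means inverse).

  after f': (1 5 8 4 7 6)
  after f': (1 8 7)(4 6 5)
  after f': (1 4)(5 7)(6 8)
  after f': (1 7 8)(4 5 6)

f' f' f' f'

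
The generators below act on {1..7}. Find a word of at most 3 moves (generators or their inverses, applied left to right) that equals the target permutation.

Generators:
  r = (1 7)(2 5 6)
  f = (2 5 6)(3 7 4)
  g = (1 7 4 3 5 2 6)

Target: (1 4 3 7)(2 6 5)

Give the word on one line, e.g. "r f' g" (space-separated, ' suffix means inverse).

r f

  after r: (1 7)(2 5 6)
  after f: (1 4 3 7)(2 6 5)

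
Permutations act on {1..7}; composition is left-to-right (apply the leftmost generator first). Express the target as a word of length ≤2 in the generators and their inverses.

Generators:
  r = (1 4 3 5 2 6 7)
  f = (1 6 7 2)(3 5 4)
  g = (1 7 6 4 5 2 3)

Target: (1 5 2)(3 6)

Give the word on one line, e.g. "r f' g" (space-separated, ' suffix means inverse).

f' g'

  after f': (1 2 7 6)(3 4 5)
  after g': (1 5 2)(3 6)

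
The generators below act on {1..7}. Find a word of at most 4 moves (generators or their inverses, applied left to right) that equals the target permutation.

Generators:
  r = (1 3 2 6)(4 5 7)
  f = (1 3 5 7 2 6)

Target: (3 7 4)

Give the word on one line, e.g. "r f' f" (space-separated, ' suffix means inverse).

r f'

  after r: (1 3 2 6)(4 5 7)
  after f': (3 7 4)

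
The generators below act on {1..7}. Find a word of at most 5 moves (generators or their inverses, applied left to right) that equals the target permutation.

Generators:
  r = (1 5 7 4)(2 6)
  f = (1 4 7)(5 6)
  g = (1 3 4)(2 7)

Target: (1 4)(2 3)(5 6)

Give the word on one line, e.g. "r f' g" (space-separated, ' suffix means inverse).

  after g': (1 4 3)(2 7)
  after f': (2 4 3 7)(5 6)
  after g': (1 4)(2 3)(5 6)

g' f' g'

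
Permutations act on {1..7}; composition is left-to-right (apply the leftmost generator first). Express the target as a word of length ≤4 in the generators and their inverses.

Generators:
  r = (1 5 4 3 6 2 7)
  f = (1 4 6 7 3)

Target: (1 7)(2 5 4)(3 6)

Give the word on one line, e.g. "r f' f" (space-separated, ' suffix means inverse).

r f r' r'

  after r: (1 5 4 3 6 2 7)
  after f: (1 5 6 2 3 7 4)
  after r': (2 4 7 5 3)
  after r': (1 7)(2 5 4)(3 6)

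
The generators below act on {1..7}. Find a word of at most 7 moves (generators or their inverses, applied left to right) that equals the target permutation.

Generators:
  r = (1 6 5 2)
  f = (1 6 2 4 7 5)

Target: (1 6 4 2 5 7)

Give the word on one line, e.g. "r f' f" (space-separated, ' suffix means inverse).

  after f': (1 5 7 4 2 6)
  after r: (1 2 5 7 4)
  after f': (1 6)(2 7)(4 5)
  after r': (2 7 5 4 6)
  after f: (1 6 4 2 5 7)

f' r f' r' f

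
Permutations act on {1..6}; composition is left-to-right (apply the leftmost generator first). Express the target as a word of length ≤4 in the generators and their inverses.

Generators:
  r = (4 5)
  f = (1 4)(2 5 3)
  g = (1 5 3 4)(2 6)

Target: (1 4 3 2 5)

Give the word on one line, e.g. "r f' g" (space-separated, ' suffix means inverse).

r f

  after r: (4 5)
  after f: (1 4 3 2 5)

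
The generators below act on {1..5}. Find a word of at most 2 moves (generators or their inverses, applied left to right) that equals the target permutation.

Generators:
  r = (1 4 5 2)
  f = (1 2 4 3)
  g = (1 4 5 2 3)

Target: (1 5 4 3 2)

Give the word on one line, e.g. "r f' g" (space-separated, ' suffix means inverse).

f r'

  after f: (1 2 4 3)
  after r': (1 5 4 3 2)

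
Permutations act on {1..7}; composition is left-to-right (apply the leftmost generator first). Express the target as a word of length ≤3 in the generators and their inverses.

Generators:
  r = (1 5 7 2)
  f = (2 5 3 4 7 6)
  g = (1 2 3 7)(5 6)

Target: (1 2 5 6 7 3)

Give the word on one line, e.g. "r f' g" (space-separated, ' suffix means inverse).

  after g': (1 7 3 2)(5 6)
  after r: (1 2 5 6 7 3)

g' r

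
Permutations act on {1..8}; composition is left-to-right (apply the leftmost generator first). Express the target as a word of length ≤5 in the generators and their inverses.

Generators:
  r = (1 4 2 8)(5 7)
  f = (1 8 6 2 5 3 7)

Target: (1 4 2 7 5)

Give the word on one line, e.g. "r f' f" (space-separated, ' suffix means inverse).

r' f r f r'

  after r': (1 8 2 4)(5 7)
  after f: (1 6 2 4 8 5)(3 7)
  after r: (1 6 8 7 3 5 4)
  after f: (1 2 5 4 8)
  after r': (1 4 2 7 5)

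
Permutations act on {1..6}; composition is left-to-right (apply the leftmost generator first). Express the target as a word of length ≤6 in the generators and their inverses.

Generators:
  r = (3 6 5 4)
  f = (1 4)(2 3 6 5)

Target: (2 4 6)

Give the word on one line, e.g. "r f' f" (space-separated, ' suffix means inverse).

f f r r

  after f: (1 4)(2 3 6 5)
  after f: (2 6)(3 5)
  after r: (2 5 6)(3 4)
  after r: (2 4 6)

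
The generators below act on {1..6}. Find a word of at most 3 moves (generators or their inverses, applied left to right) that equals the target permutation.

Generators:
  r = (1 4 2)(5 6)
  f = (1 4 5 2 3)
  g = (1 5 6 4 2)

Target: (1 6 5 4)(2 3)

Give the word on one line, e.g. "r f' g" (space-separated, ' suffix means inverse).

f g'

  after f: (1 4 5 2 3)
  after g': (1 6 5 4)(2 3)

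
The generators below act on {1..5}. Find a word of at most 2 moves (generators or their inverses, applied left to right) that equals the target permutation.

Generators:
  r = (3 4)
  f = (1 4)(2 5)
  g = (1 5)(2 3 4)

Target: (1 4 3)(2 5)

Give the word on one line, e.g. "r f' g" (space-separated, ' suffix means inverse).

r' f

  after r': (3 4)
  after f: (1 4 3)(2 5)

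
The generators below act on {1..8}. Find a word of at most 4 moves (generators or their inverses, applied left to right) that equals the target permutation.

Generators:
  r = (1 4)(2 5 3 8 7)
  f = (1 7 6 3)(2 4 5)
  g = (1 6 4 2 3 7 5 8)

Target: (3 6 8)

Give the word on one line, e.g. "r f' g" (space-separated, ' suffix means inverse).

r f r f

  after r: (1 4)(2 5 3 8 7)
  after f: (1 5)(3 8 6)(4 7)
  after r: (1 3 7)(2 5 4)(6 8)
  after f: (3 6 8)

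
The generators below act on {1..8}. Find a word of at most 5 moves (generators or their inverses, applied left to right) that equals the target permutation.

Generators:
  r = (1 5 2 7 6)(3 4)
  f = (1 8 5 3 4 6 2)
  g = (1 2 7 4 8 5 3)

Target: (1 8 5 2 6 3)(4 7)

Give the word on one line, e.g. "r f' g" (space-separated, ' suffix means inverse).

g' f' f'

  after g': (1 3 5 8 4 7 2)
  after f': (1 5)(3 8)(4 7 6)
  after f': (1 8 5 2 6 3)(4 7)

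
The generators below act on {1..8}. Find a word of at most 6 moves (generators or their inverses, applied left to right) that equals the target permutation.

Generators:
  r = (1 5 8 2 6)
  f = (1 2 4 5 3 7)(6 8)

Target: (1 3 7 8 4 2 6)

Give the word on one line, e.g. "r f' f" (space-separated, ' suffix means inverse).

r f r r

  after r: (1 5 8 2 6)
  after f: (1 3 7)(2 8 4 5 6)
  after r: (1 3 7 5)(4 8)
  after r: (1 3 7 8 4 2 6)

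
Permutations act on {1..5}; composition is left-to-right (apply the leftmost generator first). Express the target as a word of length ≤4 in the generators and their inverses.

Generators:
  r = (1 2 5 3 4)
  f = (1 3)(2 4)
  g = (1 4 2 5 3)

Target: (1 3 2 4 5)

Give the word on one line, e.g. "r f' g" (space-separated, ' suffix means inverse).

  after r: (1 2 5 3 4)
  after f': (1 4 3 2 5)
  after g': (3 4 5)
  after f': (1 3 2 4 5)

r f' g' f'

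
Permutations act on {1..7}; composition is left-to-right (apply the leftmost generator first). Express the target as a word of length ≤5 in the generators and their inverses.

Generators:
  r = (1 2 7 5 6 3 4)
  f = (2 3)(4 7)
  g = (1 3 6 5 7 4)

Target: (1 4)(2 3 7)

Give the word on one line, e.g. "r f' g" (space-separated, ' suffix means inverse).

  after f: (2 3)(4 7)
  after g: (1 3 2 6 5 7)
  after r: (1 4)(2 3 7)

f g r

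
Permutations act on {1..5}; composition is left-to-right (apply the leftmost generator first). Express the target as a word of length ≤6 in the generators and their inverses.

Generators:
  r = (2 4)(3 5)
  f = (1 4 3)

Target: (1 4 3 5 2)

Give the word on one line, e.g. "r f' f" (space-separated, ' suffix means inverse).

f r f f r

  after f: (1 4 3)
  after r: (1 2 4 5 3)
  after f: (1 2 3 4 5)
  after f: (1 2)(4 5)
  after r: (1 4 3 5 2)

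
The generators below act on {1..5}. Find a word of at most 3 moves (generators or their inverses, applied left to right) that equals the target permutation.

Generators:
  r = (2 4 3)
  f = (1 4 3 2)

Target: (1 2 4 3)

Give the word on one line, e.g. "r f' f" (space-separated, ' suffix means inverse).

r' f'

  after r': (2 3 4)
  after f': (1 2 4 3)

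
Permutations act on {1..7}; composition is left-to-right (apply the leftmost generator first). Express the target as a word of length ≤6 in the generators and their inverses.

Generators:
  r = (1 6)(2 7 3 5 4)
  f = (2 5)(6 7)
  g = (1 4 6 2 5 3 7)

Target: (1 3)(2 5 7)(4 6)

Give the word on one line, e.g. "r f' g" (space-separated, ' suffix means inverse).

  after g': (1 7 3 5 2 6 4)
  after r: (1 3 4 6 2)(5 7)
  after g: (1 7 3 6 5)(2 4)
  after r: (1 3)(4 7 5 6)
  after f': (1 3)(2 5 7)(4 6)

g' r g r f'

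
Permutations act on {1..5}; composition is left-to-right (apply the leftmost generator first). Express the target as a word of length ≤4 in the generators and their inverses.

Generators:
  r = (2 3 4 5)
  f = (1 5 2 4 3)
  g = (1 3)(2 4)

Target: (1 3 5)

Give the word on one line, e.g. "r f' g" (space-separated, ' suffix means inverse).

r r g

  after r: (2 3 4 5)
  after r: (2 4)(3 5)
  after g: (1 3 5)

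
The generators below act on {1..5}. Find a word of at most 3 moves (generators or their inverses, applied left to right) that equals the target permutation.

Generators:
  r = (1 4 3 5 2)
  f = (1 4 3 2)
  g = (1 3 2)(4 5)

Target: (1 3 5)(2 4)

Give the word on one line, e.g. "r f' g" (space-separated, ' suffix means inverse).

  after r': (1 2 5 3 4)
  after g': (1 3 5)(2 4)

r' g'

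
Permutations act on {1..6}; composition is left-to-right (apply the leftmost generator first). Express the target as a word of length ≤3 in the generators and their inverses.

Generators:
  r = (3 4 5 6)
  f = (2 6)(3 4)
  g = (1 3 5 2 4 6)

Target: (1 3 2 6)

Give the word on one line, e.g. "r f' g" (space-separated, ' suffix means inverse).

  after r: (3 4 5 6)
  after g': (1 6)(2 5 4 3)
  after r: (1 3 2 6)

r g' r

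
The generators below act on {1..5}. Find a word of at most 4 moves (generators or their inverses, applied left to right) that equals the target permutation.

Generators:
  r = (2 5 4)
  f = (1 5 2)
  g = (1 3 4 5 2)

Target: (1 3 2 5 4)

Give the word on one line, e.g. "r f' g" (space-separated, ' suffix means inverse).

g' r r g'

  after g': (1 2 5 4 3)
  after r: (1 5 2 4 3)
  after r: (1 4 3)
  after g': (1 3 2 5 4)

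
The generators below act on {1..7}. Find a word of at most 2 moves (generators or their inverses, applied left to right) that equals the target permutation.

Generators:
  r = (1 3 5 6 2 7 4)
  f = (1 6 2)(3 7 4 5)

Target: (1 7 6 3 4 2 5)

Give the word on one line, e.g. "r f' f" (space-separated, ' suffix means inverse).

  after r': (1 4 7 2 6 5 3)
  after r': (1 7 6 3 4 2 5)

r' r'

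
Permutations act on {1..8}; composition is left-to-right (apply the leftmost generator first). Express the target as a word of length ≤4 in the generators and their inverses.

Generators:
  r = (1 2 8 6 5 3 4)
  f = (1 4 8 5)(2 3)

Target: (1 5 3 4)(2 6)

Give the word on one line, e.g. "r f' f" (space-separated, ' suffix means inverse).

f r' r'

  after f: (1 4 8 5)(2 3)
  after r': (1 3)(2 5 4)(6 8)
  after r': (1 5 3 4)(2 6)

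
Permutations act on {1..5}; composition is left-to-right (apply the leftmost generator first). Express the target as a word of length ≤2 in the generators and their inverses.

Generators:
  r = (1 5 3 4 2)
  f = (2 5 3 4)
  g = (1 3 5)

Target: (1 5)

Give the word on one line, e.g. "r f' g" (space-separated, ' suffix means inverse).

  after f': (2 4 3 5)
  after r: (1 5)

f' r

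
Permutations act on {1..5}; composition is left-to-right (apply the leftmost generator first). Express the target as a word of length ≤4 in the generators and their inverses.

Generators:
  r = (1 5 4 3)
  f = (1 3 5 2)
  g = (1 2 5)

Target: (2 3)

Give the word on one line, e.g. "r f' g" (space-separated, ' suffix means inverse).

g' f g'

  after g': (1 5 2)
  after f: (1 2 3 5)
  after g': (2 3)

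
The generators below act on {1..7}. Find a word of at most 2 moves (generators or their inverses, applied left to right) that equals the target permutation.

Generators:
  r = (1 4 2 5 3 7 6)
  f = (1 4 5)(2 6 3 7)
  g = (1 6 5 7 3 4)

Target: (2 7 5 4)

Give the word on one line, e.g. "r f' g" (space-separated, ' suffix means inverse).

  after r: (1 4 2 5 3 7 6)
  after g: (2 7 5 4)

r g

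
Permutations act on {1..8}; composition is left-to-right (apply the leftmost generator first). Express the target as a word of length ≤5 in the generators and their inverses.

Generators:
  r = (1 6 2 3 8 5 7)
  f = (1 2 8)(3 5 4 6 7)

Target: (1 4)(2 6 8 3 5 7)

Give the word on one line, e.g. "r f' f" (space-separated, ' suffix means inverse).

  after f: (1 2 8)(3 5 4 6 7)
  after r: (1 3 7 8 6)(2 5 4)
  after f: (1 5 6 2 4 8 7)
  after f: (1 4)(2 6 8 3 5 7)

f r f f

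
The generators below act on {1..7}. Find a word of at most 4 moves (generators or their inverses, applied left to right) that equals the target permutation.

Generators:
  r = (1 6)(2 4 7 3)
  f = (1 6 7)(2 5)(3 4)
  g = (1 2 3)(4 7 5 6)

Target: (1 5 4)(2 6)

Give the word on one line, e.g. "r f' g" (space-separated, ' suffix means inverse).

r' f' g f'

  after r': (1 6)(2 3 7 4)
  after f': (2 4 5)(3 6 7)
  after g: (1 2 7)(3 4 6 5)
  after f': (1 5 4)(2 6)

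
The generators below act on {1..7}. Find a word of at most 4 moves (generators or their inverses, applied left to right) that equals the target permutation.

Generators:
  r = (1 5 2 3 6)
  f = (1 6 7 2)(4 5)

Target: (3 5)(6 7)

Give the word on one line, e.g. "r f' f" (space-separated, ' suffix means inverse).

r f f r'

  after r: (1 5 2 3 6)
  after f: (1 4 5)(2 3 7)
  after f: (1 5 6 7)(2 3)
  after r': (3 5)(6 7)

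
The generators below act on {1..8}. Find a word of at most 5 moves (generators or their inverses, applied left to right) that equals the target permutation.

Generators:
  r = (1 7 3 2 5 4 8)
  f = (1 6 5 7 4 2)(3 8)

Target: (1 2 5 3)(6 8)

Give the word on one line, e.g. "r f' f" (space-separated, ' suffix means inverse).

  after f: (1 6 5 7 4 2)(3 8)
  after f: (1 5 4)(2 6 7)
  after r: (1 4 7 5 8)(2 6 3)
  after f: (1 2 5 3)(6 8)

f f r f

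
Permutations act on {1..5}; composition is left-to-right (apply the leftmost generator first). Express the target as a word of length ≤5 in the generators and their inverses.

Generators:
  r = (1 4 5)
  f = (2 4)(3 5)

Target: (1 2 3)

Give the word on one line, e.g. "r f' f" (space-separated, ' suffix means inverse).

  after f: (2 4)(3 5)
  after r: (1 4 2 5 3)
  after f: (1 2 3)

f r f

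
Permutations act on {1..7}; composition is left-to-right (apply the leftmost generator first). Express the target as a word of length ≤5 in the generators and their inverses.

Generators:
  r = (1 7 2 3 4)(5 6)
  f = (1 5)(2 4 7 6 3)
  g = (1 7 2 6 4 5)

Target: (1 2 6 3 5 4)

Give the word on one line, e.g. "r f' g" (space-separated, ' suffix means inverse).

  after r': (1 4 3 2 7)(5 6)
  after g: (1 5 4 3 6)
  after r: (1 6 7 2 3 5)
  after g: (1 4 5 7 6 2 3)
  after f': (1 2 6 3 5 4)

r' g r g f'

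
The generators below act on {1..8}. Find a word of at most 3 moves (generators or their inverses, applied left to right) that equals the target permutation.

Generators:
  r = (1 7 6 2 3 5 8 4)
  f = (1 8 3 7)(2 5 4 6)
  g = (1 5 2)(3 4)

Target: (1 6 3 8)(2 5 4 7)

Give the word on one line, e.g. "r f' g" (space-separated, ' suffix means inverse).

r r

  after r: (1 7 6 2 3 5 8 4)
  after r: (1 6 3 8)(2 5 4 7)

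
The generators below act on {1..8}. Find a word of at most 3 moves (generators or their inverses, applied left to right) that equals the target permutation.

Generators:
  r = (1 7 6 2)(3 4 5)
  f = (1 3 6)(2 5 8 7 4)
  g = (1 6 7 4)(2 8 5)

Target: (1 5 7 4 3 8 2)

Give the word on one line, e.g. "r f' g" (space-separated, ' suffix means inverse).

  after r': (1 2 6 7)(3 5 4)
  after g': (1 5 7 4 3 8 2)

r' g'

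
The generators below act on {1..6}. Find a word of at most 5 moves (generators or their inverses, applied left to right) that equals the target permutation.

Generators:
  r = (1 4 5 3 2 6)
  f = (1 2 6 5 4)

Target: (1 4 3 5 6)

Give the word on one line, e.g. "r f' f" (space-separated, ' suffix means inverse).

  after r: (1 4 5 3 2 6)
  after r: (1 5 2)(3 6 4)
  after f: (1 4 3 5 6)

r r f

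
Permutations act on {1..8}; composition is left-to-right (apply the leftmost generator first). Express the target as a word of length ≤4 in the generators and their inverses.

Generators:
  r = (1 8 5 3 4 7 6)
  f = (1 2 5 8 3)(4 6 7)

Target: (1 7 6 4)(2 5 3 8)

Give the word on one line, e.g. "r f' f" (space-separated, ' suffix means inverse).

r' f

  after r': (1 6 7 4 3 5 8)
  after f: (1 7 6 4)(2 5 3 8)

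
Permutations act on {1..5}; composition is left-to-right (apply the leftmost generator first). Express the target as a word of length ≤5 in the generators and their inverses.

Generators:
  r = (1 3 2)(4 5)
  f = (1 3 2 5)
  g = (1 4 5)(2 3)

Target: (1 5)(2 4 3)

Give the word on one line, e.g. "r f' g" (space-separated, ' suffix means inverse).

g f' g

  after g: (1 4 5)(2 3)
  after f': (1 4 2)
  after g: (1 5)(2 4 3)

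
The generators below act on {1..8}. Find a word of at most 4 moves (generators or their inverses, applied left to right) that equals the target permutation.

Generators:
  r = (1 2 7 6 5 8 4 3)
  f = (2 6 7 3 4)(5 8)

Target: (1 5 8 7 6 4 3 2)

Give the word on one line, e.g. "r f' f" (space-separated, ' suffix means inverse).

r f r

  after r: (1 2 7 6 5 8 4 3)
  after f: (1 6 8 2 3)
  after r: (1 5 8 7 6 4 3 2)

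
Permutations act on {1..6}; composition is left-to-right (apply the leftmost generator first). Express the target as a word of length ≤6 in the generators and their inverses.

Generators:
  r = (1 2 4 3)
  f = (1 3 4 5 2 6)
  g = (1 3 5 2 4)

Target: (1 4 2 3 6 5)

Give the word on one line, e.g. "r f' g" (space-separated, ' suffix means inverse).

  after g: (1 3 5 2 4)
  after r': (1 4 3 5)
  after f: (1 5 3 2 6)
  after f: (1 2)(3 6)(4 5)
  after g: (1 4 2 3 6 5)

g r' f f g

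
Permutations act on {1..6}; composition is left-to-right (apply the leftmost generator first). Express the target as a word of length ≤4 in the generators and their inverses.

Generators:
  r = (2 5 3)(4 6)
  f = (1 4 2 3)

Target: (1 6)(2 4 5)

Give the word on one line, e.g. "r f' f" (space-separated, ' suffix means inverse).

  after f: (1 4 2 3)
  after r: (1 6 4 5 3)
  after f': (1 6)(2 4 5)

f r f'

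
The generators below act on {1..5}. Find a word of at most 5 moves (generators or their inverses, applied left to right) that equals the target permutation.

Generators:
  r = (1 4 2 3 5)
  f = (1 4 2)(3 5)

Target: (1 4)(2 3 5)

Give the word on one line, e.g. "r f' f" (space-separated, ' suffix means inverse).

r' r' f r r

  after r': (1 5 3 2 4)
  after r': (1 3 4 5 2)
  after f: (1 5)(2 4 3)
  after r: (4 5)
  after r: (1 4)(2 3 5)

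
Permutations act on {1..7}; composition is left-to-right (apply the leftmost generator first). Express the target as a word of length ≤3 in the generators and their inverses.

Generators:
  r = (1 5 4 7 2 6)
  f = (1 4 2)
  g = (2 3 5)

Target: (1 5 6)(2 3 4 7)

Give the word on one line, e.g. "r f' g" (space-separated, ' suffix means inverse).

g r

  after g: (2 3 5)
  after r: (1 5 6)(2 3 4 7)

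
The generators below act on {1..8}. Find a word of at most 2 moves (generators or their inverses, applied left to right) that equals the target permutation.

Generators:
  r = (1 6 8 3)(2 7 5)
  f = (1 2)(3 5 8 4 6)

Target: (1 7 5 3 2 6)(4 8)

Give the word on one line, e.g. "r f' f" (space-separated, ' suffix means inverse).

  after f: (1 2)(3 5 8 4 6)
  after r: (1 7 5 3 2 6)(4 8)

f r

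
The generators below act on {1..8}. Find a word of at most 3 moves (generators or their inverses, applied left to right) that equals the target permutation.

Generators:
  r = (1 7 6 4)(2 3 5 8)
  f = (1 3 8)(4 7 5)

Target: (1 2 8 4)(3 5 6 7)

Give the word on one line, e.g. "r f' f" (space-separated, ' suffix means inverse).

f' r f

  after f': (1 8 3)(4 5 7)
  after r: (1 2 3 7)(4 8 5 6)
  after f: (1 2 8 4)(3 5 6 7)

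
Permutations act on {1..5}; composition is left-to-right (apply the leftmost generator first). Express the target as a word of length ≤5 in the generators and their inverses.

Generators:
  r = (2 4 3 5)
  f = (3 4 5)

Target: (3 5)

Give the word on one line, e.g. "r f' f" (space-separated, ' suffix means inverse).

r f' r' r'

  after r: (2 4 3 5)
  after f': (2 3 4 5)
  after r': (2 4 3)
  after r': (3 5)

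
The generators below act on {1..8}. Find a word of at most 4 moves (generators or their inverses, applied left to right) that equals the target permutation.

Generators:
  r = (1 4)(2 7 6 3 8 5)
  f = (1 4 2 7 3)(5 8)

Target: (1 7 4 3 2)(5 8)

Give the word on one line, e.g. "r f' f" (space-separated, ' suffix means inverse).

f f f

  after f: (1 4 2 7 3)(5 8)
  after f: (1 2 3 4 7)
  after f: (1 7 4 3 2)(5 8)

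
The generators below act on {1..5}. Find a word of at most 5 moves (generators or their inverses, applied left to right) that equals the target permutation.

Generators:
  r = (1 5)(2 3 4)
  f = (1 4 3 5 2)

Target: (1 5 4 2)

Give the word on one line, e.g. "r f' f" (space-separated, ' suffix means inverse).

  after r: (1 5)(2 3 4)
  after f': (1 3)(2 4 5)
  after r': (1 2 3 5 4)
  after f: (2 5 3)
  after r: (1 5 4 2)

r f' r' f r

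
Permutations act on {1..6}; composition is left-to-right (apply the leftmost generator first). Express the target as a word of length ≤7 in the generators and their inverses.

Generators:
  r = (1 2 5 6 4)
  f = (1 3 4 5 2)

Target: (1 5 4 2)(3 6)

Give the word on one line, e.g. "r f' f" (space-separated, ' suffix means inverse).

  after f': (1 2 5 4 3)
  after f': (1 5 3 2 4)
  after r: (1 6 4 2)(3 5)
  after f': (1 6 3 4 5)
  after r': (1 5 4 2)(3 6)

f' f' r f' r'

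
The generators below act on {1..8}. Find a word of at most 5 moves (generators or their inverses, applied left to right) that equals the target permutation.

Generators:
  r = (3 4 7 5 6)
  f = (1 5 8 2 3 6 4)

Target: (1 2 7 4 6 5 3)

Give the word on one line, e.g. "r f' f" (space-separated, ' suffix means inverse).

r' f r r f'

  after r': (3 6 5 7 4)
  after f: (1 5 7)(2 3 4 6 8)
  after r: (1 6 8 2 4 3 7)
  after r: (1 3 5 6 8 2 7)
  after f': (1 2 7 4 6 5 3)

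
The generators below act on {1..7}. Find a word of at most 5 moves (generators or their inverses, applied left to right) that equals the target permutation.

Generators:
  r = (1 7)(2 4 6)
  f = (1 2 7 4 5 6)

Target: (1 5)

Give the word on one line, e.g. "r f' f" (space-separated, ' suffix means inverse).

f' f' r

  after f': (1 6 5 4 7 2)
  after f': (1 5 7)(2 6 4)
  after r: (1 5)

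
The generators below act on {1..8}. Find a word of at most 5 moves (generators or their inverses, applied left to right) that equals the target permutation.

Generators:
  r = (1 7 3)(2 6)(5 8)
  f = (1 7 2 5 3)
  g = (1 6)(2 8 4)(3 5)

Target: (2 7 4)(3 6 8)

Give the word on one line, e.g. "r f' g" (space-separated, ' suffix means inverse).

f f r' g

  after f: (1 7 2 5 3)
  after f: (1 2 3 7 5)
  after r': (1 6 2 7 8 5 3)
  after g: (2 7 4)(3 6 8)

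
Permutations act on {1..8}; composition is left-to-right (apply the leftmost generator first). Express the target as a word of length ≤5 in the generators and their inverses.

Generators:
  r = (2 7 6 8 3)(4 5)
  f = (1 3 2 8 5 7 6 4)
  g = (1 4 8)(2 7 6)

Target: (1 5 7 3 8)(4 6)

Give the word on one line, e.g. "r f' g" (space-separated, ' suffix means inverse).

f r' g' r'

  after f: (1 3 2 8 5 7 6 4)
  after r': (1 8 4)(2 6 5)
  after g': (1 4 8)(2 7)(5 6)
  after r': (1 5 7 3 8)(4 6)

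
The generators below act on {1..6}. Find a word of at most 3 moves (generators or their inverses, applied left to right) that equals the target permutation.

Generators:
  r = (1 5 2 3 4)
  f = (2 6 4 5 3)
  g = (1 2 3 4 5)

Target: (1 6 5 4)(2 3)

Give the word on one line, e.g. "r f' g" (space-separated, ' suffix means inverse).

  after r': (1 4 3 2 5)
  after f': (1 6 2 4 5)
  after r': (1 6 5 4)(2 3)

r' f' r'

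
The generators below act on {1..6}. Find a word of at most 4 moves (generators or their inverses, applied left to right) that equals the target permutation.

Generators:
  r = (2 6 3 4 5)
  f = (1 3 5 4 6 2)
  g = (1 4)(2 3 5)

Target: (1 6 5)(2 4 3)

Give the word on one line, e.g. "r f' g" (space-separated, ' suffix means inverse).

f' f'

  after f': (1 2 6 4 5 3)
  after f': (1 6 5)(2 4 3)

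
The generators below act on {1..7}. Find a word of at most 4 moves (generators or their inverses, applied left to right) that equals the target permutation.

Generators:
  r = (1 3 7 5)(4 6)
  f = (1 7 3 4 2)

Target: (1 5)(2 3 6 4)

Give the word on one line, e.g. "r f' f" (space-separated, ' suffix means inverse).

  after f: (1 7 3 4 2)
  after r: (1 5)(2 3 6 4)

f r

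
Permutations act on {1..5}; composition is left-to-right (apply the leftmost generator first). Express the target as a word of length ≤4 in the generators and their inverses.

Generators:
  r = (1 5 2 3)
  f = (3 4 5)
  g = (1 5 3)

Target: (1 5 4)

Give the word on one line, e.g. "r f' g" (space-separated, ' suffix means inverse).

f' g

  after f': (3 5 4)
  after g: (1 5 4)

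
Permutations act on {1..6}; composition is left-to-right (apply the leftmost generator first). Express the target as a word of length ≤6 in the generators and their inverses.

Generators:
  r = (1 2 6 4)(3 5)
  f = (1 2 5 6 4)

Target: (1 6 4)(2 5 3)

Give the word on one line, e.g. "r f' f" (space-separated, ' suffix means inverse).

  after r: (1 2 6 4)(3 5)
  after f: (1 5 3 6)(2 4)
  after r: (1 3 4 6 2)
  after r: (1 5 3)
  after f: (1 6 4)(2 5 3)

r f r r f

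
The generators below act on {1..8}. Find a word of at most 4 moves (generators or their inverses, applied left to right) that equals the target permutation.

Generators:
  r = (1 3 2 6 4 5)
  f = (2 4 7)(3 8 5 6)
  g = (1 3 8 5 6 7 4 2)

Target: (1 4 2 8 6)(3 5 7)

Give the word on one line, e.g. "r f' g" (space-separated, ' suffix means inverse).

  after g: (1 3 8 5 6 7 4 2)
  after f': (1 6 4 7 2)
  after g: (1 7)(2 3 8 5 6)
  after g: (1 4 2 8 6)(3 5 7)

g f' g g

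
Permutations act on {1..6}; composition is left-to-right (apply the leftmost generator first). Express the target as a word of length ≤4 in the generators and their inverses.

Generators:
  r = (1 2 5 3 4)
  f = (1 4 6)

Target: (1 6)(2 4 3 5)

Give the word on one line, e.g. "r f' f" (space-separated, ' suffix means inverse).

r' f

  after r': (1 4 3 5 2)
  after f: (1 6)(2 4 3 5)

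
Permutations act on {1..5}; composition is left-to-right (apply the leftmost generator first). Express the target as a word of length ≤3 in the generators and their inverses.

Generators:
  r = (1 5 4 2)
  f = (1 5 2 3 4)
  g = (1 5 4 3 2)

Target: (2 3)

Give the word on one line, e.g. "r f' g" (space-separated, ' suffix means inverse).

  after g': (1 2 3 4 5)
  after r: (2 3)

g' r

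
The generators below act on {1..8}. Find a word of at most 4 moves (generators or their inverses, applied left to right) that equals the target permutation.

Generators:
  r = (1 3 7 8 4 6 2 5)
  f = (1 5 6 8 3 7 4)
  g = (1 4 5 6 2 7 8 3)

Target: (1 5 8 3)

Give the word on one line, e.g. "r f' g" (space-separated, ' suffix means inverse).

  after f: (1 5 6 8 3 7 4)
  after r: (2 5)(3 8 7 6 4)
  after g: (1 4)(2 6 5 7)
  after g: (1 5 8 3)

f r g g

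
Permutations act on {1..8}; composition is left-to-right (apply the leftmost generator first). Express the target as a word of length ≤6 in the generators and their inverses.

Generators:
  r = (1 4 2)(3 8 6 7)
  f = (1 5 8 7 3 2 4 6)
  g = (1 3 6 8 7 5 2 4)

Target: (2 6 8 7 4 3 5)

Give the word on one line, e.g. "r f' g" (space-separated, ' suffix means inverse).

  after f': (1 6 4 2 3 7 8 5)
  after f': (1 4 3 8)(2 7 5 6)
  after f': (1 2 8 6 3 5 4 7)
  after r: (2 6 8 7 4 3 5)

f' f' f' r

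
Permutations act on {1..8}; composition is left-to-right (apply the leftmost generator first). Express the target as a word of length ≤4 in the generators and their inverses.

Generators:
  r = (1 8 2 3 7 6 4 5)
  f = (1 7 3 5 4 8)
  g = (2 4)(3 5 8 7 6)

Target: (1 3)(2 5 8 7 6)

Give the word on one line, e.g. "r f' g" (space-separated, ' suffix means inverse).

f r g

  after f: (1 7 3 5 4 8)
  after r: (1 6 4 2 3)
  after g: (1 3)(2 5 8 7 6)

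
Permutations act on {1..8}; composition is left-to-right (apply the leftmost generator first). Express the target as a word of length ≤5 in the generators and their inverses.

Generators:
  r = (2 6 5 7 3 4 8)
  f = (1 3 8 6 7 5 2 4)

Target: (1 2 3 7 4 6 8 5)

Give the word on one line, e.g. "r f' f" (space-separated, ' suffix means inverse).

  after f: (1 3 8 6 7 5 2 4)
  after r': (1 7 6 5 8 2 3 4)
  after f': (1 6 7 8 5 3 2)
  after r: (1 5 4 8 7 2)(3 6)
  after f: (1 2 3 7 4 6 8 5)

f r' f' r f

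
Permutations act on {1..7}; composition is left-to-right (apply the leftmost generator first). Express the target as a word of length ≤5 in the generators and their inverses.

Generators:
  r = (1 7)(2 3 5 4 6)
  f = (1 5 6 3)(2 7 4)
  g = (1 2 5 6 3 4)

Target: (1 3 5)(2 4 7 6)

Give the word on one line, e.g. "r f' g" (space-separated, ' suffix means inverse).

g' g' r f g

  after g': (1 4 3 6 5 2)
  after g': (1 3 5)(2 4 6)
  after r: (1 5 7)(2 6 3 4)
  after f: (1 6)(2 3)(4 7 5)
  after g: (1 3 5)(2 4 7 6)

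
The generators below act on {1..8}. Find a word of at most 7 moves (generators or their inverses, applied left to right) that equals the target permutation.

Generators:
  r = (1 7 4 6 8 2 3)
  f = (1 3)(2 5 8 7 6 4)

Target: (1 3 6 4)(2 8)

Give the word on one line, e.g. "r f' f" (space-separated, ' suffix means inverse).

r' f' r' f' r'

  after r': (1 3 2 8 6 4 7)
  after f': (2 5)(3 4 8 7)
  after r': (1 3 7 2 5 8)(4 6)
  after f': (3 8)(4 7)
  after r': (1 3 6 4)(2 8)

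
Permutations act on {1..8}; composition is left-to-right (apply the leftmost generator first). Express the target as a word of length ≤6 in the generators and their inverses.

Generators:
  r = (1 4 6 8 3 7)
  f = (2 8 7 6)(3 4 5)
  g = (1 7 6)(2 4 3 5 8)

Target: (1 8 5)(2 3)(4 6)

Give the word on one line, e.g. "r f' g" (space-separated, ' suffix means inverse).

  after r: (1 4 6 8 3 7)
  after f: (1 5 3 6 7)(2 8 4)
  after f: (1 3 2 7)(4 8 5)
  after r': (1 8 5)(2 3)(4 6)

r f f r'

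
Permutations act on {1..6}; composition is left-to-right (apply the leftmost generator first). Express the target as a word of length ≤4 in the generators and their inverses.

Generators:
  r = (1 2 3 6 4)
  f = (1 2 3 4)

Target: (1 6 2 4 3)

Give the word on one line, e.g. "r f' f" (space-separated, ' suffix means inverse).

r' r'

  after r': (1 4 6 3 2)
  after r': (1 6 2 4 3)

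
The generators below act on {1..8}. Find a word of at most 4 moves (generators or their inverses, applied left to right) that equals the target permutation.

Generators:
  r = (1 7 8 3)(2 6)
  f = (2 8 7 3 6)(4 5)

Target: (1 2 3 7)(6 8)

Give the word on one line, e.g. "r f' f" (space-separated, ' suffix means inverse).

  after f': (2 6 3 7 8)(4 5)
  after r': (1 3)(4 5)(6 8)
  after f: (1 6 7 3)(2 8)
  after r: (1 2 3 7)(6 8)

f' r' f r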